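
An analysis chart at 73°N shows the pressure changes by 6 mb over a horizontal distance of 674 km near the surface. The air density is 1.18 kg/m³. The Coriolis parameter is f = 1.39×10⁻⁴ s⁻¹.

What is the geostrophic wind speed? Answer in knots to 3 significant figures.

10.6 knots

Pressure gradient: |∂P/∂n| = 600 Pa / 674000 m = 8.90×10⁻⁴ Pa/m
Geostrophic balance (pressure-gradient force = Coriolis force):
V_g = (1/(fρ)) |∂P/∂n| = 8.90×10⁻⁴ / (1.39×10⁻⁴ × 1.18) = 5.43 m/s
Converting: 5.43 m/s × 1.944 = 10.6 knots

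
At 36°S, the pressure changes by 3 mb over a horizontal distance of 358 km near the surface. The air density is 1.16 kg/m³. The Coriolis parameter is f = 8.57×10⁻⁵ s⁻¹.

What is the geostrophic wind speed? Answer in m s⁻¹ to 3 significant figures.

8.43 m s⁻¹

Pressure gradient: |∂P/∂n| = 300 Pa / 358000 m = 8.38×10⁻⁴ Pa/m
Geostrophic balance (pressure-gradient force = Coriolis force):
V_g = (1/(fρ)) |∂P/∂n| = 8.38×10⁻⁴ / (8.57×10⁻⁵ × 1.16) = 8.43 m/s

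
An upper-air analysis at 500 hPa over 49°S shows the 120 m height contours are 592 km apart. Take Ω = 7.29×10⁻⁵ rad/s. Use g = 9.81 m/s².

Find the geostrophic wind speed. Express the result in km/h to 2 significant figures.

65 km/h

Coriolis parameter at 49°S:
f = 2Ω sin φ = 2 × 7.29×10⁻⁵ × sin 49° = 1.10×10⁻⁴ s⁻¹
Height gradient: |∂Z/∂n| = 120 m / 592000 m = 2.03×10⁻⁴
On a pressure surface, geostrophic balance gives V_g = (g/f)|∂Z/∂n|:
V_g = 9.81 × 2.03×10⁻⁴ / 1.10×10⁻⁴ = 18.1 m/s
Converting: 18.1 m/s × 3.6 = 65 km/h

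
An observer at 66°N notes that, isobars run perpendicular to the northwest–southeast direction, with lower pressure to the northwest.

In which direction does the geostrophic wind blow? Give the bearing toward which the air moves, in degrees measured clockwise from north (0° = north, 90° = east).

045°

The pressure-gradient force points toward the northwest (bearing 315°).
Geostrophic balance: in the Northern Hemisphere the Coriolis force deflects motion to the right, so the geostrophic wind blows 90° to the right of the pressure-gradient force (low pressure on the left).
Rotating 315° by 90° clockwise gives 045° — the wind blows toward the northeast.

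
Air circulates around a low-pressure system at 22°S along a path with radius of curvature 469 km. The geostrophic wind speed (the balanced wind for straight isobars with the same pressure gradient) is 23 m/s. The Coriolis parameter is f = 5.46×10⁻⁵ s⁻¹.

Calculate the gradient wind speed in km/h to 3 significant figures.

52.7 km/h

Around a low, centrifugal force acts outward with Coriolis, so pressure-gradient force balances both:
(1/ρ)|∂P/∂n| = fV + V²/R  →  V² + fR·V − fR·V_g = 0
With fR = 5.46×10⁻⁵ × 469×10³ m = 25.6 m/s:
V = [−fR + √((fR)² + 4 fR V_g)]/2 = [−25.6 + √(25.6² + 4×25.6×23)]/2 = 14.6 m/s
Subgeostrophic (V < V_g = 23 m/s), as expected around a low.
Converting: 14.6 m/s × 3.6 = 52.7 km/h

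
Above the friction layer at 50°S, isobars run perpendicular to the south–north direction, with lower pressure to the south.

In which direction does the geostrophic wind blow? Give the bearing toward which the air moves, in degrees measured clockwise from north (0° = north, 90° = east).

090°

The pressure-gradient force points toward the south (bearing 180°).
Geostrophic balance: in the Southern Hemisphere the Coriolis force deflects motion to the left, so the geostrophic wind blows 90° to the left of the pressure-gradient force (low pressure on the right).
Rotating 180° by 90° counterclockwise gives 090° — the wind blows toward the east.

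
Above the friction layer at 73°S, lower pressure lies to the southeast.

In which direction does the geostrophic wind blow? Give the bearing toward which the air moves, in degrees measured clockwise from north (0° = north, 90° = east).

045°

The pressure-gradient force points toward the southeast (bearing 135°).
Geostrophic balance: in the Southern Hemisphere the Coriolis force deflects motion to the left, so the geostrophic wind blows 90° to the left of the pressure-gradient force (low pressure on the right).
Rotating 135° by 90° counterclockwise gives 045° — the wind blows toward the northeast.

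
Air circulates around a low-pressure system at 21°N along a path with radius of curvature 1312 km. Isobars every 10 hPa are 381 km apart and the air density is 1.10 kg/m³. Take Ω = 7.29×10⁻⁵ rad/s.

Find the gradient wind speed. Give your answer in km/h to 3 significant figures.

113 km/h

Coriolis parameter at 21°N:
f = 2Ω sin φ = 2 × 7.29×10⁻⁵ × sin 21° = 5.23×10⁻⁵ s⁻¹
Pressure gradient: |∂P/∂n| = 1000 Pa / 381000 m = 2.62×10⁻³ Pa/m
Geostrophic speed: V_g = |∂P/∂n|/(fρ) = 2.62×10⁻³/(5.23×10⁻⁵ × 1.10) = 45.7 m/s
Around a low, centrifugal force acts outward with Coriolis, so pressure-gradient force balances both:
(1/ρ)|∂P/∂n| = fV + V²/R  →  V² + fR·V − fR·V_g = 0
With fR = 5.23×10⁻⁵ × 1312×10³ m = 68.6 m/s:
V = [−fR + √((fR)² + 4 fR V_g)]/2 = [−68.6 + √(68.6² + 4×68.6×45.7)]/2 = 31.3 m/s
Subgeostrophic (V < V_g = 45.7 m/s), as expected around a low.
Converting: 31.3 m/s × 3.6 = 113 km/h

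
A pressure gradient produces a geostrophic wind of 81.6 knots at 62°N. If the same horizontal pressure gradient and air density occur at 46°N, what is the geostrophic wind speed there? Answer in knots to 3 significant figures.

With the same pressure gradient and density, V_g ∝ 1/f ∝ 1/sin φ.
V₂ = V₁ · sin φ₁ / sin φ₂ = 81.6 × sin 62° / sin 46°
V₂ = 81.6 × 0.8829/0.7193 = 100 knots

100 knots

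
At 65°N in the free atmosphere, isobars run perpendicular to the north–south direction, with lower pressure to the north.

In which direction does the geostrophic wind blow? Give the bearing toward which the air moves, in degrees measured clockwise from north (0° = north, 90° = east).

090°

The pressure-gradient force points toward the north (bearing 000°).
Geostrophic balance: in the Northern Hemisphere the Coriolis force deflects motion to the right, so the geostrophic wind blows 90° to the right of the pressure-gradient force (low pressure on the left).
Rotating 000° by 90° clockwise gives 090° — the wind blows toward the east.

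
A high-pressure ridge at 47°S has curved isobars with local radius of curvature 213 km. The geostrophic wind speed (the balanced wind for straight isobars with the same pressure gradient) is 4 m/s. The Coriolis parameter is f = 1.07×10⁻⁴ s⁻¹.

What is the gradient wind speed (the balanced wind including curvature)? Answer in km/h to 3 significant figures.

18.6 km/h

Around a high, pressure-gradient force acts outward with centrifugal, so Coriolis balances both:
fV = (1/ρ)|∂P/∂n| + V²/R  →  V² − fR·V + fR·V_g = 0
With fR = 1.07×10⁻⁴ × 213×10³ m = 22.8 m/s:
V = [fR − √((fR)² − 4 fR V_g)]/2 = [22.8 − √(22.8² − 4×22.8×4)]/2 = 5.18 m/s
Supergeostrophic (V > V_g = 4 m/s), as expected around a high.
Converting: 5.18 m/s × 3.6 = 18.6 km/h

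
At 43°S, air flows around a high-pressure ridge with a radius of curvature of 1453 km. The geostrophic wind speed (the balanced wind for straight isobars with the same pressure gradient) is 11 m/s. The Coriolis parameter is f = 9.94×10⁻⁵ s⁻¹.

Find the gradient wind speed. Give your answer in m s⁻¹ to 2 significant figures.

Around a high, pressure-gradient force acts outward with centrifugal, so Coriolis balances both:
fV = (1/ρ)|∂P/∂n| + V²/R  →  V² − fR·V + fR·V_g = 0
With fR = 9.94×10⁻⁵ × 1453×10³ m = 144 m/s:
V = [fR − √((fR)² − 4 fR V_g)]/2 = [144 − √(144² − 4×144×11)]/2 = 12 m/s
Supergeostrophic (V > V_g = 11 m/s), as expected around a high.

12 m s⁻¹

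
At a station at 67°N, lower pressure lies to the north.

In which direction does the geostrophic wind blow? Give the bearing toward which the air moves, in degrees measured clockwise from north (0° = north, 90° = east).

090°

The pressure-gradient force points toward the north (bearing 000°).
Geostrophic balance: in the Northern Hemisphere the Coriolis force deflects motion to the right, so the geostrophic wind blows 90° to the right of the pressure-gradient force (low pressure on the left).
Rotating 000° by 90° clockwise gives 090° — the wind blows toward the east.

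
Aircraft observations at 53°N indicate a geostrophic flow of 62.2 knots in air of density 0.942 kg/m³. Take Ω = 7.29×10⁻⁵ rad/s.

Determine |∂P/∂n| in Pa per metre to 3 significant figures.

3.51×10⁻³ Pa/m

Coriolis parameter at 53°N:
f = 2Ω sin φ = 2 × 7.29×10⁻⁵ × sin 53° = 1.16×10⁻⁴ s⁻¹
Wind speed in SI: 62.2 knots = 32.0 m/s
Geostrophic balance rearranged: |∂P/∂n| = f ρ V_g
|∂P/∂n| = 1.16×10⁻⁴ × 0.942 × 32.0 = 3.51×10⁻³ Pa/m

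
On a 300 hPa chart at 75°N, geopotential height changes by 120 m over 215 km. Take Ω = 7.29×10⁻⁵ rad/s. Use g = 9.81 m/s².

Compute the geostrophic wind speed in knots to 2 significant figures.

Coriolis parameter at 75°N:
f = 2Ω sin φ = 2 × 7.29×10⁻⁵ × sin 75° = 1.41×10⁻⁴ s⁻¹
Height gradient: |∂Z/∂n| = 120 m / 215000 m = 5.58×10⁻⁴
On a pressure surface, geostrophic balance gives V_g = (g/f)|∂Z/∂n|:
V_g = 9.81 × 5.58×10⁻⁴ / 1.41×10⁻⁴ = 38.9 m/s
Converting: 38.9 m/s × 1.944 = 76 knots

76 knots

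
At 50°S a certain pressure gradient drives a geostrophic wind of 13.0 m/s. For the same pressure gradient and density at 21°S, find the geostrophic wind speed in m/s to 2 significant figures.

28 m/s

With the same pressure gradient and density, V_g ∝ 1/f ∝ 1/sin φ.
V₂ = V₁ · sin φ₁ / sin φ₂ = 13.0 × sin 50° / sin 21°
V₂ = 13.0 × 0.7660/0.3584 = 28 m/s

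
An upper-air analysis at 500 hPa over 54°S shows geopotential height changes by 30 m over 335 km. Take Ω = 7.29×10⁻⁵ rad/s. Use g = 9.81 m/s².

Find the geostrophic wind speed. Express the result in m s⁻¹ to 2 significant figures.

7.4 m s⁻¹

Coriolis parameter at 54°S:
f = 2Ω sin φ = 2 × 7.29×10⁻⁵ × sin 54° = 1.18×10⁻⁴ s⁻¹
Height gradient: |∂Z/∂n| = 30 m / 335000 m = 8.96×10⁻⁵
On a pressure surface, geostrophic balance gives V_g = (g/f)|∂Z/∂n|:
V_g = 9.81 × 8.96×10⁻⁵ / 1.18×10⁻⁴ = 7.45 m/s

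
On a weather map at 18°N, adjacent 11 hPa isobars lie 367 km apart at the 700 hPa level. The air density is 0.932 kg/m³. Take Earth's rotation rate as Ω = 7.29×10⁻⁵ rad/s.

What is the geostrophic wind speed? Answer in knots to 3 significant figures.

139 knots

Coriolis parameter at 18°N:
f = 2Ω sin φ = 2 × 7.29×10⁻⁵ × sin 18° = 4.51×10⁻⁵ s⁻¹
Pressure gradient: |∂P/∂n| = 1100 Pa / 367000 m = 3.00×10⁻³ Pa/m
Geostrophic balance (pressure-gradient force = Coriolis force):
V_g = (1/(fρ)) |∂P/∂n| = 3.00×10⁻³ / (4.51×10⁻⁵ × 0.932) = 71.4 m/s
Converting: 71.4 m/s × 1.944 = 139 knots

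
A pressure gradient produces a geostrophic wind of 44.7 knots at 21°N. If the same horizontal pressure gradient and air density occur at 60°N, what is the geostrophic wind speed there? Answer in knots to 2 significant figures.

18 knots

With the same pressure gradient and density, V_g ∝ 1/f ∝ 1/sin φ.
V₂ = V₁ · sin φ₁ / sin φ₂ = 44.7 × sin 21° / sin 60°
V₂ = 44.7 × 0.3584/0.8660 = 18 knots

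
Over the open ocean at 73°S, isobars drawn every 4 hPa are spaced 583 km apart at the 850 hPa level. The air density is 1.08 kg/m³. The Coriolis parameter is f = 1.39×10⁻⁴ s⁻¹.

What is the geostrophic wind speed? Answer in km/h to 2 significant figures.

Pressure gradient: |∂P/∂n| = 400 Pa / 583000 m = 6.86×10⁻⁴ Pa/m
Geostrophic balance (pressure-gradient force = Coriolis force):
V_g = (1/(fρ)) |∂P/∂n| = 6.86×10⁻⁴ / (1.39×10⁻⁴ × 1.08) = 4.57 m/s
Converting: 4.57 m/s × 3.6 = 16 km/h

16 km/h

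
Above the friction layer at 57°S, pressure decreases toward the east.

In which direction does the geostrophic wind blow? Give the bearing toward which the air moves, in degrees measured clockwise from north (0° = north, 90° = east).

The pressure-gradient force points toward the east (bearing 090°).
Geostrophic balance: in the Southern Hemisphere the Coriolis force deflects motion to the left, so the geostrophic wind blows 90° to the left of the pressure-gradient force (low pressure on the right).
Rotating 090° by 90° counterclockwise gives 000° — the wind blows toward the north.

000°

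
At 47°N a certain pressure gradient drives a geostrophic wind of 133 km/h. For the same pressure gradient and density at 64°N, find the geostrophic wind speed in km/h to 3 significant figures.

108 km/h

With the same pressure gradient and density, V_g ∝ 1/f ∝ 1/sin φ.
V₂ = V₁ · sin φ₁ / sin φ₂ = 133 × sin 47° / sin 64°
V₂ = 133 × 0.7314/0.8988 = 108 km/h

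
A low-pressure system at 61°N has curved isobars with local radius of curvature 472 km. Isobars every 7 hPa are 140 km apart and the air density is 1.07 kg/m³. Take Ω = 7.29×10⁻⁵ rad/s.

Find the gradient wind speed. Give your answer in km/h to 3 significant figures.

92.5 km/h

Coriolis parameter at 61°N:
f = 2Ω sin φ = 2 × 7.29×10⁻⁵ × sin 61° = 1.28×10⁻⁴ s⁻¹
Pressure gradient: |∂P/∂n| = 700 Pa / 140000 m = 5.00×10⁻³ Pa/m
Geostrophic speed: V_g = |∂P/∂n|/(fρ) = 5.00×10⁻³/(1.28×10⁻⁴ × 1.07) = 36.6 m/s
Around a low, centrifugal force acts outward with Coriolis, so pressure-gradient force balances both:
(1/ρ)|∂P/∂n| = fV + V²/R  →  V² + fR·V − fR·V_g = 0
With fR = 1.28×10⁻⁴ × 472×10³ m = 60.2 m/s:
V = [−fR + √((fR)² + 4 fR V_g)]/2 = [−60.2 + √(60.2² + 4×60.2×36.6)]/2 = 25.7 m/s
Subgeostrophic (V < V_g = 36.6 m/s), as expected around a low.
Converting: 25.7 m/s × 3.6 = 92.5 km/h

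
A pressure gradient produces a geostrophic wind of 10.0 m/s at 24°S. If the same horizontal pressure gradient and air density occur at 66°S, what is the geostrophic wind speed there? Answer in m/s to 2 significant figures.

With the same pressure gradient and density, V_g ∝ 1/f ∝ 1/sin φ.
V₂ = V₁ · sin φ₁ / sin φ₂ = 10.0 × sin 24° / sin 66°
V₂ = 10.0 × 0.4067/0.9135 = 4.5 m/s

4.5 m/s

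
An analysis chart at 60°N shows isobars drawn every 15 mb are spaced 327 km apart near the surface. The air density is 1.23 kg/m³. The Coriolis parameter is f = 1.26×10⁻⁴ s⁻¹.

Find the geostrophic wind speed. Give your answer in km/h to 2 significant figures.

Pressure gradient: |∂P/∂n| = 1500 Pa / 327000 m = 4.59×10⁻³ Pa/m
Geostrophic balance (pressure-gradient force = Coriolis force):
V_g = (1/(fρ)) |∂P/∂n| = 4.59×10⁻³ / (1.26×10⁻⁴ × 1.23) = 29.6 m/s
Converting: 29.6 m/s × 3.6 = 110 km/h

110 km/h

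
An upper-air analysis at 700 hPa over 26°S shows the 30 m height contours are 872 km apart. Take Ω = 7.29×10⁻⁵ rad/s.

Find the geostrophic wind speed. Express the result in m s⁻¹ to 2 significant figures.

5.3 m s⁻¹

Coriolis parameter at 26°S:
f = 2Ω sin φ = 2 × 7.29×10⁻⁵ × sin 26° = 6.39×10⁻⁵ s⁻¹
Height gradient: |∂Z/∂n| = 30 m / 872000 m = 3.44×10⁻⁵
On a pressure surface, geostrophic balance gives V_g = (g/f)|∂Z/∂n|:
V_g = 9.81 × 3.44×10⁻⁵ / 6.39×10⁻⁵ = 5.28 m/s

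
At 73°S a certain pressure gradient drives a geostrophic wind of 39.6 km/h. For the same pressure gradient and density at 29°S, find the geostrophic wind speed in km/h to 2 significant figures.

With the same pressure gradient and density, V_g ∝ 1/f ∝ 1/sin φ.
V₂ = V₁ · sin φ₁ / sin φ₂ = 39.6 × sin 73° / sin 29°
V₂ = 39.6 × 0.9563/0.4848 = 78 km/h

78 km/h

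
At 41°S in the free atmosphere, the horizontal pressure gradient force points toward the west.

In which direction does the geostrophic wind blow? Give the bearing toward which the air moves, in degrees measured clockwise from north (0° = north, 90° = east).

180°

The pressure-gradient force points toward the west (bearing 270°).
Geostrophic balance: in the Southern Hemisphere the Coriolis force deflects motion to the left, so the geostrophic wind blows 90° to the left of the pressure-gradient force (low pressure on the right).
Rotating 270° by 90° counterclockwise gives 180° — the wind blows toward the south.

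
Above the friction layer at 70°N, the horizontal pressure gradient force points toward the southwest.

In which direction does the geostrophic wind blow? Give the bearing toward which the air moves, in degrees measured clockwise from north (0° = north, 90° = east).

The pressure-gradient force points toward the southwest (bearing 225°).
Geostrophic balance: in the Northern Hemisphere the Coriolis force deflects motion to the right, so the geostrophic wind blows 90° to the right of the pressure-gradient force (low pressure on the left).
Rotating 225° by 90° clockwise gives 315° — the wind blows toward the northwest.

315°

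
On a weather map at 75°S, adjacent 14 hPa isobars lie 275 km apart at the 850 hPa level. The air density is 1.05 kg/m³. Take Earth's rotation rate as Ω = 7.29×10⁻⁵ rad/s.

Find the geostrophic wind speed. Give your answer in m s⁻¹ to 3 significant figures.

Coriolis parameter at 75°S:
f = 2Ω sin φ = 2 × 7.29×10⁻⁵ × sin 75° = 1.41×10⁻⁴ s⁻¹
Pressure gradient: |∂P/∂n| = 1400 Pa / 275000 m = 5.09×10⁻³ Pa/m
Geostrophic balance (pressure-gradient force = Coriolis force):
V_g = (1/(fρ)) |∂P/∂n| = 5.09×10⁻³ / (1.41×10⁻⁴ × 1.05) = 34.4 m/s

34.4 m s⁻¹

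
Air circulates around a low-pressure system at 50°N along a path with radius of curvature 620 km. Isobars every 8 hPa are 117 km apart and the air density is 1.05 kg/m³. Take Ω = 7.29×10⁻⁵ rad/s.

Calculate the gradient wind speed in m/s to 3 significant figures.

37.7 m/s

Coriolis parameter at 50°N:
f = 2Ω sin φ = 2 × 7.29×10⁻⁵ × sin 50° = 1.12×10⁻⁴ s⁻¹
Pressure gradient: |∂P/∂n| = 800 Pa / 117000 m = 6.84×10⁻³ Pa/m
Geostrophic speed: V_g = |∂P/∂n|/(fρ) = 6.84×10⁻³/(1.12×10⁻⁴ × 1.05) = 58.3 m/s
Around a low, centrifugal force acts outward with Coriolis, so pressure-gradient force balances both:
(1/ρ)|∂P/∂n| = fV + V²/R  →  V² + fR·V − fR·V_g = 0
With fR = 1.12×10⁻⁴ × 620×10³ m = 69.2 m/s:
V = [−fR + √((fR)² + 4 fR V_g)]/2 = [−69.2 + √(69.2² + 4×69.2×58.3)]/2 = 37.7 m/s
Subgeostrophic (V < V_g = 58.3 m/s), as expected around a low.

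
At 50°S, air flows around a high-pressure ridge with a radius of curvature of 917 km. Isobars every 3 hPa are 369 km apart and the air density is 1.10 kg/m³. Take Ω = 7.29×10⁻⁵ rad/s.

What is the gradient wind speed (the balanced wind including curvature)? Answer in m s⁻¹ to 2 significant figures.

7.1 m s⁻¹

Coriolis parameter at 50°S:
f = 2Ω sin φ = 2 × 7.29×10⁻⁵ × sin 50° = 1.12×10⁻⁴ s⁻¹
Pressure gradient: |∂P/∂n| = 300 Pa / 369000 m = 8.13×10⁻⁴ Pa/m
Geostrophic speed: V_g = |∂P/∂n|/(fρ) = 8.13×10⁻⁴/(1.12×10⁻⁴ × 1.10) = 6.62 m/s
Around a high, pressure-gradient force acts outward with centrifugal, so Coriolis balances both:
fV = (1/ρ)|∂P/∂n| + V²/R  →  V² − fR·V + fR·V_g = 0
With fR = 1.12×10⁻⁴ × 917×10³ m = 102 m/s:
V = [fR − √((fR)² − 4 fR V_g)]/2 = [102 − √(102² − 4×102×6.62)]/2 = 7.11 m/s
Supergeostrophic (V > V_g = 6.62 m/s), as expected around a high.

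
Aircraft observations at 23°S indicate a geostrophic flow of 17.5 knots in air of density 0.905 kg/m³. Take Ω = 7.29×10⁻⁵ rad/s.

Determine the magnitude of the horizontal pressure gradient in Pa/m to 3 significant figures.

Coriolis parameter at 23°S:
f = 2Ω sin φ = 2 × 7.29×10⁻⁵ × sin 23° = 5.70×10⁻⁵ s⁻¹
Wind speed in SI: 17.5 knots = 9.00 m/s
Geostrophic balance rearranged: |∂P/∂n| = f ρ V_g
|∂P/∂n| = 5.70×10⁻⁵ × 0.905 × 9.00 = 4.64×10⁻⁴ Pa/m

4.64×10⁻⁴ Pa/m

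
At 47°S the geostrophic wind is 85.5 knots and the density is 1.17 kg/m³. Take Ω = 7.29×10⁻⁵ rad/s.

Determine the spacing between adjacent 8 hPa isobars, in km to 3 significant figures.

146 km

Coriolis parameter at 47°S:
f = 2Ω sin φ = 2 × 7.29×10⁻⁵ × sin 47° = 1.07×10⁻⁴ s⁻¹
Wind speed in SI: 85.5 knots = 44.0 m/s
Geostrophic balance rearranged: |∂P/∂n| = f ρ V_g
|∂P/∂n| = 1.07×10⁻⁴ × 1.17 × 44.0 = 5.49×10⁻³ Pa/m
Isobar spacing: Δn = ΔP/|∂P/∂n| = 800 Pa / 5.49×10⁻³ Pa/m = 145786 m ≈ 146 km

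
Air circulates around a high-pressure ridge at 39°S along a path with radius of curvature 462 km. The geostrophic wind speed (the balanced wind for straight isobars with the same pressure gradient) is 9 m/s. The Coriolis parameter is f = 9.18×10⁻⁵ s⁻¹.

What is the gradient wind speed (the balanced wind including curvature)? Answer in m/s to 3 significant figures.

Around a high, pressure-gradient force acts outward with centrifugal, so Coriolis balances both:
fV = (1/ρ)|∂P/∂n| + V²/R  →  V² − fR·V + fR·V_g = 0
With fR = 9.18×10⁻⁵ × 462×10³ m = 42.4 m/s:
V = [fR − √((fR)² − 4 fR V_g)]/2 = [42.4 − √(42.4² − 4×42.4×9)]/2 = 13 m/s
Supergeostrophic (V > V_g = 9 m/s), as expected around a high.

13.0 m/s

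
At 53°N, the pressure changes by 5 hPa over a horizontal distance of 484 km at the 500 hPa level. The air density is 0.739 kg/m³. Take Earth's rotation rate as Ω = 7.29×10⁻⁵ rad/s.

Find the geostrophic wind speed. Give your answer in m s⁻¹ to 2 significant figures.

Coriolis parameter at 53°N:
f = 2Ω sin φ = 2 × 7.29×10⁻⁵ × sin 53° = 1.16×10⁻⁴ s⁻¹
Pressure gradient: |∂P/∂n| = 500 Pa / 484000 m = 1.03×10⁻³ Pa/m
Geostrophic balance (pressure-gradient force = Coriolis force):
V_g = (1/(fρ)) |∂P/∂n| = 1.03×10⁻³ / (1.16×10⁻⁴ × 0.739) = 12.0 m/s

12 m s⁻¹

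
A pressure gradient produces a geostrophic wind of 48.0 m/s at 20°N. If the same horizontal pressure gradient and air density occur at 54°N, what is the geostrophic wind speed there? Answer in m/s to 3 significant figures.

20.3 m/s

With the same pressure gradient and density, V_g ∝ 1/f ∝ 1/sin φ.
V₂ = V₁ · sin φ₁ / sin φ₂ = 48.0 × sin 20° / sin 54°
V₂ = 48.0 × 0.3420/0.8090 = 20.3 m/s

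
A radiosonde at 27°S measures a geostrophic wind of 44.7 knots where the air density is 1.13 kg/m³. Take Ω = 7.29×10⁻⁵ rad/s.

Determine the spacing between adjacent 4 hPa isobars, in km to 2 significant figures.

230 km

Coriolis parameter at 27°S:
f = 2Ω sin φ = 2 × 7.29×10⁻⁵ × sin 27° = 6.62×10⁻⁵ s⁻¹
Wind speed in SI: 44.7 knots = 23.0 m/s
Geostrophic balance rearranged: |∂P/∂n| = f ρ V_g
|∂P/∂n| = 6.62×10⁻⁵ × 1.13 × 23.0 = 1.72×10⁻³ Pa/m
Isobar spacing: Δn = ΔP/|∂P/∂n| = 400 Pa / 1.72×10⁻³ Pa/m = 232558 m ≈ 230 km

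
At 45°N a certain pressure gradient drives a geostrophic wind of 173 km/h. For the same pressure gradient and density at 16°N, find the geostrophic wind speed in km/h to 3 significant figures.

With the same pressure gradient and density, V_g ∝ 1/f ∝ 1/sin φ.
V₂ = V₁ · sin φ₁ / sin φ₂ = 173 × sin 45° / sin 16°
V₂ = 173 × 0.7071/0.2756 = 444 km/h

444 km/h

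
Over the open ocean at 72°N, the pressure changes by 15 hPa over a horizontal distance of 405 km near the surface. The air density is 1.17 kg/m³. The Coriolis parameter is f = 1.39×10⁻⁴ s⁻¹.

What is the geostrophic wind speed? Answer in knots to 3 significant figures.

44.3 knots

Pressure gradient: |∂P/∂n| = 1500 Pa / 405000 m = 3.70×10⁻³ Pa/m
Geostrophic balance (pressure-gradient force = Coriolis force):
V_g = (1/(fρ)) |∂P/∂n| = 3.70×10⁻³ / (1.39×10⁻⁴ × 1.17) = 22.8 m/s
Converting: 22.8 m/s × 1.944 = 44.3 knots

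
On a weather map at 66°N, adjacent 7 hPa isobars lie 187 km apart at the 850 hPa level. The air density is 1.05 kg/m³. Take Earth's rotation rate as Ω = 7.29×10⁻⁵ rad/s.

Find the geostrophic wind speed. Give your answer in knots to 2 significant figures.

52 knots

Coriolis parameter at 66°N:
f = 2Ω sin φ = 2 × 7.29×10⁻⁵ × sin 66° = 1.33×10⁻⁴ s⁻¹
Pressure gradient: |∂P/∂n| = 700 Pa / 187000 m = 3.74×10⁻³ Pa/m
Geostrophic balance (pressure-gradient force = Coriolis force):
V_g = (1/(fρ)) |∂P/∂n| = 3.74×10⁻³ / (1.33×10⁻⁴ × 1.05) = 26.8 m/s
Converting: 26.8 m/s × 1.944 = 52 knots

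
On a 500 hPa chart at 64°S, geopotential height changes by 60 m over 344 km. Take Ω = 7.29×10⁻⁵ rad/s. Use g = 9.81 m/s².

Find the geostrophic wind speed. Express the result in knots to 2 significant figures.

Coriolis parameter at 64°S:
f = 2Ω sin φ = 2 × 7.29×10⁻⁵ × sin 64° = 1.31×10⁻⁴ s⁻¹
Height gradient: |∂Z/∂n| = 60 m / 344000 m = 1.74×10⁻⁴
On a pressure surface, geostrophic balance gives V_g = (g/f)|∂Z/∂n|:
V_g = 9.81 × 1.74×10⁻⁴ / 1.31×10⁻⁴ = 13.1 m/s
Converting: 13.1 m/s × 1.944 = 25 knots

25 knots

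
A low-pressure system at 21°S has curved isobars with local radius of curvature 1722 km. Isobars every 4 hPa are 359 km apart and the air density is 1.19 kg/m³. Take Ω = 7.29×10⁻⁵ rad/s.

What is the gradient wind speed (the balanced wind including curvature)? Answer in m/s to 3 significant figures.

15.3 m/s

Coriolis parameter at 21°S:
f = 2Ω sin φ = 2 × 7.29×10⁻⁵ × sin 21° = 5.23×10⁻⁵ s⁻¹
Pressure gradient: |∂P/∂n| = 400 Pa / 359000 m = 1.11×10⁻³ Pa/m
Geostrophic speed: V_g = |∂P/∂n|/(fρ) = 1.11×10⁻³/(5.23×10⁻⁵ × 1.19) = 17.9 m/s
Around a low, centrifugal force acts outward with Coriolis, so pressure-gradient force balances both:
(1/ρ)|∂P/∂n| = fV + V²/R  →  V² + fR·V − fR·V_g = 0
With fR = 5.23×10⁻⁵ × 1722×10³ m = 90.0 m/s:
V = [−fR + √((fR)² + 4 fR V_g)]/2 = [−90.0 + √(90.0² + 4×90.0×17.9)]/2 = 15.3 m/s
Subgeostrophic (V < V_g = 17.9 m/s), as expected around a low.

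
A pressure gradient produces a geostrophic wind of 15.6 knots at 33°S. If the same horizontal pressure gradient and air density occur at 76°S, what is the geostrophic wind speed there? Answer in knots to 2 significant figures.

8.8 knots

With the same pressure gradient and density, V_g ∝ 1/f ∝ 1/sin φ.
V₂ = V₁ · sin φ₁ / sin φ₂ = 15.6 × sin 33° / sin 76°
V₂ = 15.6 × 0.5446/0.9703 = 8.8 knots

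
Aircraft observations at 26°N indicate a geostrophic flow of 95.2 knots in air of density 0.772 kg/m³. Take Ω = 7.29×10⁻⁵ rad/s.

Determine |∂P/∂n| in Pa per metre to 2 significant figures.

2.4×10⁻³ Pa/m

Coriolis parameter at 26°N:
f = 2Ω sin φ = 2 × 7.29×10⁻⁵ × sin 26° = 6.39×10⁻⁵ s⁻¹
Wind speed in SI: 95.2 knots = 49.0 m/s
Geostrophic balance rearranged: |∂P/∂n| = f ρ V_g
|∂P/∂n| = 6.39×10⁻⁵ × 0.772 × 49.0 = 2.42×10⁻³ Pa/m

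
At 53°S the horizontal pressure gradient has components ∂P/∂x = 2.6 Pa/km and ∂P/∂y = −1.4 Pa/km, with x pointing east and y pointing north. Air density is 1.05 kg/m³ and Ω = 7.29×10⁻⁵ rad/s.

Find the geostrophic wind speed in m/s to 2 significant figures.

24 m/s

Coriolis parameter at 53°S:
f = 2Ω sin φ = 2 × 7.29×10⁻⁵ × sin 53° = 1.16×10⁻⁴ s⁻¹
In the Southern Hemisphere f is negative: f = −1.16×10⁻⁴ s⁻¹.
Component geostrophic relations (x east, y north):
u_g = −(1/(fρ)) ∂P/∂y,  v_g = (1/(fρ)) ∂P/∂x
u_g = −(−1.4×10⁻³)/(−1.16×10⁻⁴ × 1.05) = −11.5 m/s;  v_g = (2.6×10⁻³)/(−1.16×10⁻⁴ × 1.05) = −21.3 m/s
|V_g| = √(u_g² + v_g²) = 24.2 m/s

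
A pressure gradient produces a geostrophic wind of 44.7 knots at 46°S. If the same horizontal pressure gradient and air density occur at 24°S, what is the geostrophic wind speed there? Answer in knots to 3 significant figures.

79.1 knots

With the same pressure gradient and density, V_g ∝ 1/f ∝ 1/sin φ.
V₂ = V₁ · sin φ₁ / sin φ₂ = 44.7 × sin 46° / sin 24°
V₂ = 44.7 × 0.7193/0.4067 = 79.1 knots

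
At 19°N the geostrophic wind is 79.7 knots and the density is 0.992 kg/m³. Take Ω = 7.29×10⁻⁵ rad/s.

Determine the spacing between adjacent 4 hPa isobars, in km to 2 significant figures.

Coriolis parameter at 19°N:
f = 2Ω sin φ = 2 × 7.29×10⁻⁵ × sin 19° = 4.75×10⁻⁵ s⁻¹
Wind speed in SI: 79.7 knots = 41.0 m/s
Geostrophic balance rearranged: |∂P/∂n| = f ρ V_g
|∂P/∂n| = 4.75×10⁻⁵ × 0.992 × 41.0 = 1.93×10⁻³ Pa/m
Isobar spacing: Δn = ΔP/|∂P/∂n| = 400 Pa / 1.93×10⁻³ Pa/m = 207182 m ≈ 210 km

210 km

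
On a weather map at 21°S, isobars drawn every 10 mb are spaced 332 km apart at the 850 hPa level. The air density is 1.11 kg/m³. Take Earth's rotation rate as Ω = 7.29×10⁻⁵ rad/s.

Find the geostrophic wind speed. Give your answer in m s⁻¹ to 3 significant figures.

51.9 m s⁻¹

Coriolis parameter at 21°S:
f = 2Ω sin φ = 2 × 7.29×10⁻⁵ × sin 21° = 5.23×10⁻⁵ s⁻¹
Pressure gradient: |∂P/∂n| = 1000 Pa / 332000 m = 3.01×10⁻³ Pa/m
Geostrophic balance (pressure-gradient force = Coriolis force):
V_g = (1/(fρ)) |∂P/∂n| = 3.01×10⁻³ / (5.23×10⁻⁵ × 1.11) = 51.9 m/s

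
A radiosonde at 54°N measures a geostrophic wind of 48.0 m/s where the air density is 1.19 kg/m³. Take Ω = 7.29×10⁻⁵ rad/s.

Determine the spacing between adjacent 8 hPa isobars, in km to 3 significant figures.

Coriolis parameter at 54°N:
f = 2Ω sin φ = 2 × 7.29×10⁻⁵ × sin 54° = 1.18×10⁻⁴ s⁻¹
Geostrophic balance rearranged: |∂P/∂n| = f ρ V_g
|∂P/∂n| = 1.18×10⁻⁴ × 1.19 × 48.0 = 6.74×10⁻³ Pa/m
Isobar spacing: Δn = ΔP/|∂P/∂n| = 800 Pa / 6.74×10⁻³ Pa/m = 118737 m ≈ 119 km

119 km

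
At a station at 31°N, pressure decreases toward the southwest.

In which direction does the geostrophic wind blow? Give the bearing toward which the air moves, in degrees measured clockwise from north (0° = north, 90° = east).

315°

The pressure-gradient force points toward the southwest (bearing 225°).
Geostrophic balance: in the Northern Hemisphere the Coriolis force deflects motion to the right, so the geostrophic wind blows 90° to the right of the pressure-gradient force (low pressure on the left).
Rotating 225° by 90° clockwise gives 315° — the wind blows toward the northwest.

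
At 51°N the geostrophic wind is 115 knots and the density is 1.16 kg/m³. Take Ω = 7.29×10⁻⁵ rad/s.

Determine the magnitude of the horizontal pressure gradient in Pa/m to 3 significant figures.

Coriolis parameter at 51°N:
f = 2Ω sin φ = 2 × 7.29×10⁻⁵ × sin 51° = 1.13×10⁻⁴ s⁻¹
Wind speed in SI: 115 knots = 59.2 m/s
Geostrophic balance rearranged: |∂P/∂n| = f ρ V_g
|∂P/∂n| = 1.13×10⁻⁴ × 1.16 × 59.2 = 7.78×10⁻³ Pa/m

7.78×10⁻³ Pa/m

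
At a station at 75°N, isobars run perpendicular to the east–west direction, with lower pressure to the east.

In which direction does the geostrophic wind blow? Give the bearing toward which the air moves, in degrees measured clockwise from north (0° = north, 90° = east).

The pressure-gradient force points toward the east (bearing 090°).
Geostrophic balance: in the Northern Hemisphere the Coriolis force deflects motion to the right, so the geostrophic wind blows 90° to the right of the pressure-gradient force (low pressure on the left).
Rotating 090° by 90° clockwise gives 180° — the wind blows toward the south.

180°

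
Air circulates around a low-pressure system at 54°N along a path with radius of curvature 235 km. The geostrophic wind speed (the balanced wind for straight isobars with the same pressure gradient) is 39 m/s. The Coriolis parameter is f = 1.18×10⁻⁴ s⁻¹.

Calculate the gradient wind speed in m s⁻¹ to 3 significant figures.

Around a low, centrifugal force acts outward with Coriolis, so pressure-gradient force balances both:
(1/ρ)|∂P/∂n| = fV + V²/R  →  V² + fR·V − fR·V_g = 0
With fR = 1.18×10⁻⁴ × 235×10³ m = 27.7 m/s:
V = [−fR + √((fR)² + 4 fR V_g)]/2 = [−27.7 + √(27.7² + 4×27.7×39)]/2 = 21.8 m/s
Subgeostrophic (V < V_g = 39 m/s), as expected around a low.

21.8 m s⁻¹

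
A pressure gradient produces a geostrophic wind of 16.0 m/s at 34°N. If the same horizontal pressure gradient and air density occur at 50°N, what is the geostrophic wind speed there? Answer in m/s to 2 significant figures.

With the same pressure gradient and density, V_g ∝ 1/f ∝ 1/sin φ.
V₂ = V₁ · sin φ₁ / sin φ₂ = 16.0 × sin 34° / sin 50°
V₂ = 16.0 × 0.5592/0.7660 = 12 m/s

12 m/s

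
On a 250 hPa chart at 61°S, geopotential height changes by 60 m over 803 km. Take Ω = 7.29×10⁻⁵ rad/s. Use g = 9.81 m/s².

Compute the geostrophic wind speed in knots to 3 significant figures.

11.2 knots

Coriolis parameter at 61°S:
f = 2Ω sin φ = 2 × 7.29×10⁻⁵ × sin 61° = 1.28×10⁻⁴ s⁻¹
Height gradient: |∂Z/∂n| = 60 m / 803000 m = 7.47×10⁻⁵
On a pressure surface, geostrophic balance gives V_g = (g/f)|∂Z/∂n|:
V_g = 9.81 × 7.47×10⁻⁵ / 1.28×10⁻⁴ = 5.75 m/s
Converting: 5.75 m/s × 1.944 = 11.2 knots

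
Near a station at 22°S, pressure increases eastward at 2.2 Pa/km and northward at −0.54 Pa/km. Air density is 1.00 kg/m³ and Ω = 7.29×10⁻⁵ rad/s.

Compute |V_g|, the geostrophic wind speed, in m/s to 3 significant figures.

41.5 m/s

Coriolis parameter at 22°S:
f = 2Ω sin φ = 2 × 7.29×10⁻⁵ × sin 22° = 5.46×10⁻⁵ s⁻¹
In the Southern Hemisphere f is negative: f = −5.46×10⁻⁵ s⁻¹.
Component geostrophic relations (x east, y north):
u_g = −(1/(fρ)) ∂P/∂y,  v_g = (1/(fρ)) ∂P/∂x
u_g = −(−0.54×10⁻³)/(−5.46×10⁻⁵ × 1.00) = −9.89 m/s;  v_g = (2.2×10⁻³)/(−5.46×10⁻⁵ × 1.00) = −40.3 m/s
|V_g| = √(u_g² + v_g²) = 41.5 m/s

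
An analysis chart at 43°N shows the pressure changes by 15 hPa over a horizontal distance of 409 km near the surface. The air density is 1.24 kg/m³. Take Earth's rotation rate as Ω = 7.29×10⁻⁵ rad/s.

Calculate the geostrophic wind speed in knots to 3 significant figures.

Coriolis parameter at 43°N:
f = 2Ω sin φ = 2 × 7.29×10⁻⁵ × sin 43° = 9.94×10⁻⁵ s⁻¹
Pressure gradient: |∂P/∂n| = 1500 Pa / 409000 m = 3.67×10⁻³ Pa/m
Geostrophic balance (pressure-gradient force = Coriolis force):
V_g = (1/(fρ)) |∂P/∂n| = 3.67×10⁻³ / (9.94×10⁻⁵ × 1.24) = 29.7 m/s
Converting: 29.7 m/s × 1.944 = 57.8 knots

57.8 knots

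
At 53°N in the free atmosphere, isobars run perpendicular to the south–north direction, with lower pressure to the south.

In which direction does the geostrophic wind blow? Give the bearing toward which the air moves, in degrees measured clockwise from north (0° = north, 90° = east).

270°

The pressure-gradient force points toward the south (bearing 180°).
Geostrophic balance: in the Northern Hemisphere the Coriolis force deflects motion to the right, so the geostrophic wind blows 90° to the right of the pressure-gradient force (low pressure on the left).
Rotating 180° by 90° clockwise gives 270° — the wind blows toward the west.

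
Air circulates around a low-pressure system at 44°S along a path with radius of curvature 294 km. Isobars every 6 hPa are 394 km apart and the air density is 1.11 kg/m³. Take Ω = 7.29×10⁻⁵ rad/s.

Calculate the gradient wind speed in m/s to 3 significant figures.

Coriolis parameter at 44°S:
f = 2Ω sin φ = 2 × 7.29×10⁻⁵ × sin 44° = 1.01×10⁻⁴ s⁻¹
Pressure gradient: |∂P/∂n| = 600 Pa / 394000 m = 1.52×10⁻³ Pa/m
Geostrophic speed: V_g = |∂P/∂n|/(fρ) = 1.52×10⁻³/(1.01×10⁻⁴ × 1.11) = 13.5 m/s
Around a low, centrifugal force acts outward with Coriolis, so pressure-gradient force balances both:
(1/ρ)|∂P/∂n| = fV + V²/R  →  V² + fR·V − fR·V_g = 0
With fR = 1.01×10⁻⁴ × 294×10³ m = 29.8 m/s:
V = [−fR + √((fR)² + 4 fR V_g)]/2 = [−29.8 + √(29.8² + 4×29.8×13.5)]/2 = 10.1 m/s
Subgeostrophic (V < V_g = 13.5 m/s), as expected around a low.

10.1 m/s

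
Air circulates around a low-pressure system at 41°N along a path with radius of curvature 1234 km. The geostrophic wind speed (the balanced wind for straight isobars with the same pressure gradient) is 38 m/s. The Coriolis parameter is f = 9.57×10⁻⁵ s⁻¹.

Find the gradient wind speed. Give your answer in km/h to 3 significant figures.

Around a low, centrifugal force acts outward with Coriolis, so pressure-gradient force balances both:
(1/ρ)|∂P/∂n| = fV + V²/R  →  V² + fR·V − fR·V_g = 0
With fR = 9.57×10⁻⁵ × 1234×10³ m = 118 m/s:
V = [−fR + √((fR)² + 4 fR V_g)]/2 = [−118 + √(118² + 4×118×38)]/2 = 30.3 m/s
Subgeostrophic (V < V_g = 38 m/s), as expected around a low.
Converting: 30.3 m/s × 3.6 = 109 km/h

109 km/h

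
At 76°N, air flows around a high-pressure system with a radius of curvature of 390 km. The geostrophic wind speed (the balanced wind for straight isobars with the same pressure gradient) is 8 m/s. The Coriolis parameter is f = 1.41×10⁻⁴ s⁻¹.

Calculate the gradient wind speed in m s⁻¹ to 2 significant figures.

Around a high, pressure-gradient force acts outward with centrifugal, so Coriolis balances both:
fV = (1/ρ)|∂P/∂n| + V²/R  →  V² − fR·V + fR·V_g = 0
With fR = 1.41×10⁻⁴ × 390×10³ m = 55.0 m/s:
V = [fR − √((fR)² − 4 fR V_g)]/2 = [55.0 − √(55.0² − 4×55.0×8)]/2 = 9.72 m/s
Supergeostrophic (V > V_g = 8 m/s), as expected around a high.

9.7 m s⁻¹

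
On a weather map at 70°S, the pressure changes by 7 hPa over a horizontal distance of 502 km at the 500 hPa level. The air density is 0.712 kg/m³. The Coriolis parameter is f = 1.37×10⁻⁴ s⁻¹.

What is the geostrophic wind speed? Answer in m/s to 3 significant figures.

14.3 m/s

Pressure gradient: |∂P/∂n| = 700 Pa / 502000 m = 1.39×10⁻³ Pa/m
Geostrophic balance (pressure-gradient force = Coriolis force):
V_g = (1/(fρ)) |∂P/∂n| = 1.39×10⁻³ / (1.37×10⁻⁴ × 0.712) = 14.3 m/s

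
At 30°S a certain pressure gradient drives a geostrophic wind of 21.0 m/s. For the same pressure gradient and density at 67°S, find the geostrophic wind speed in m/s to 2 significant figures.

With the same pressure gradient and density, V_g ∝ 1/f ∝ 1/sin φ.
V₂ = V₁ · sin φ₁ / sin φ₂ = 21.0 × sin 30° / sin 67°
V₂ = 21.0 × 0.5000/0.9205 = 11 m/s

11 m/s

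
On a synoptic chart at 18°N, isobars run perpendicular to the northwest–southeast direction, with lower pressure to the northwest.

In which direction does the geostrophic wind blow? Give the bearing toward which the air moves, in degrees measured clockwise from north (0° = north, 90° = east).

045°

The pressure-gradient force points toward the northwest (bearing 315°).
Geostrophic balance: in the Northern Hemisphere the Coriolis force deflects motion to the right, so the geostrophic wind blows 90° to the right of the pressure-gradient force (low pressure on the left).
Rotating 315° by 90° clockwise gives 045° — the wind blows toward the northeast.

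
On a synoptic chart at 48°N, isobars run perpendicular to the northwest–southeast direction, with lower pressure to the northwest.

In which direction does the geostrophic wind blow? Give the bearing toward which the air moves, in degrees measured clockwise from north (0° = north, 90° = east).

The pressure-gradient force points toward the northwest (bearing 315°).
Geostrophic balance: in the Northern Hemisphere the Coriolis force deflects motion to the right, so the geostrophic wind blows 90° to the right of the pressure-gradient force (low pressure on the left).
Rotating 315° by 90° clockwise gives 045° — the wind blows toward the northeast.

045°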